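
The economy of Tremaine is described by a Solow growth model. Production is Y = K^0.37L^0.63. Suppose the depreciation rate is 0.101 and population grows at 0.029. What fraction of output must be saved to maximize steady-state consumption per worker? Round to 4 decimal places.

Capital per worker breaks even when investment replaces (n + δ)·k; here n + δ = 0.13.
At the golden rule MPK = n+δ, and in any Cobb-Douglas steady state s = (n+δ)·k/y = MPK·k/y = capital's share 0.37.

s_gold = 0.3700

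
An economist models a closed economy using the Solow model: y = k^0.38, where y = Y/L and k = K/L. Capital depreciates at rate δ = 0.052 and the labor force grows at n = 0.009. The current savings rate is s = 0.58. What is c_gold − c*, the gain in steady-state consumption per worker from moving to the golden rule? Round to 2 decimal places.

The effective depreciation rate is n + δ = 0.009 + 0.052 = 0.061.
Current steady state (s = 0.58): k* = (0.58/0.061)^(1/0.62) ≈ 37.8075, y* = 37.8075^0.38 ≈ 3.9763, c* = (1−0.58)·3.9763 ≈ 1.6700.
Setting f'(k) = n+δ gives 0.38·k^(0.38−1) = 0.061, hence k_gold = (0.38/0.061)^(1/0.62) ≈ 19.1151.
y_gold = 19.1151^0.38 ≈ 3.0685, c_gold = y_gold − 0.061·k_gold ≈ 1.9025.
Gain: Δc = 1.9025 − 1.6700 ≈ 0.2324.

Δc ≈ 0.23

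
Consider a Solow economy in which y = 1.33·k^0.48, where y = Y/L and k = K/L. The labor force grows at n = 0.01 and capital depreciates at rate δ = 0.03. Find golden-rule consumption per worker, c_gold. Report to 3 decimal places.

c_gold ≈ 8.920

n + δ = 0.01 + 0.03 = 0.04.
Golden rule sets MPK = n+δ: 0.48·1.33·k^(0.48−1) = 0.04, so k_gold = (0.48·1.33/0.04)^(1/0.52) ≈ 205.8376.
y_gold = 1.33·205.8376^0.48 ≈ 17.1531.
c_gold = y_gold − (n+δ)·k_gold = 17.1531 − 0.04·205.8376 ≈ 8.9196.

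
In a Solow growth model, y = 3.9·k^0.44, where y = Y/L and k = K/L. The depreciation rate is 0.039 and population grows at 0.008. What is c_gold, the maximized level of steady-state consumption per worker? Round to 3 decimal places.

c_gold ≈ 36.887

n + δ = 0.008 + 0.039 = 0.047.
At the golden rule the marginal product of capital equals n+δ: 0.44·3.9·k^(0.44−1) = 0.047. Solving, k_gold = (0.44·3.9/0.047)^(1/0.56) ≈ 616.6443.
y_gold = 3.9·616.6443^0.44 ≈ 65.8688.
c_gold = y_gold − (n+δ)·k_gold = 65.8688 − 0.047·616.6443 ≈ 36.8865.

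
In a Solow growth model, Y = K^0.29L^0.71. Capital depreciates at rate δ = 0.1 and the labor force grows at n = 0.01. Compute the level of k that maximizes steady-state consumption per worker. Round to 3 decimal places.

Capital per worker breaks even when investment replaces (n + δ)·k; here n + δ = 0.11.
At the golden rule the marginal product of capital equals n+δ: 0.29·k^(0.29−1) = 0.11. Solving, k_gold = (0.29/0.11)^(1/0.71) ≈ 3.9171.

k_gold ≈ 3.917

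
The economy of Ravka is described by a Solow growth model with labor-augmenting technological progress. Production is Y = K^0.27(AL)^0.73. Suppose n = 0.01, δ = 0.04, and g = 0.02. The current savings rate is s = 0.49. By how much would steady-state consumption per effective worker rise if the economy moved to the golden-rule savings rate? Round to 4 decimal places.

Δc ≈ 0.1552

Break-even investment rate: n + g + δ = 0.01 + 0.02 + 0.04 = 0.07.
Current steady state (s = 0.49): k* = (0.49/0.07)^(1/0.73) ≈ 14.3770, y* = 14.3770^0.27 ≈ 2.0539, c* = (1−0.49)·2.0539 ≈ 1.0475.
Setting f'(k) = n+g+δ gives 0.27·k^(0.27−1) = 0.07, hence k_gold = (0.27/0.07)^(1/0.73) ≈ 6.3548.
y_gold = 6.3548^0.27 ≈ 1.6475, c_gold = y_gold − 0.07·k_gold ≈ 1.2027.
Gain: Δc = 1.2027 − 1.0475 ≈ 0.1552.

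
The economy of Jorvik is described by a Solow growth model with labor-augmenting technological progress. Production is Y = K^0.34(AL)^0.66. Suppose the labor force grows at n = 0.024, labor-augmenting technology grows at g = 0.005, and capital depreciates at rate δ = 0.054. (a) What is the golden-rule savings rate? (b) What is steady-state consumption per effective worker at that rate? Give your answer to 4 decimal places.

(a) s_gold = 0.3400; (b) c_gold ≈ 1.3647

n + g + δ = 0.024 + 0.005 + 0.054 = 0.083.
For Cobb-Douglas, s_gold equals capital's share: s_gold = 0.34.
At the golden rule the marginal product of capital equals n+g+δ: 0.34·k^(0.34−1) = 0.083. Solving, k_gold = (0.34/0.083)^(1/0.66) ≈ 8.4699.
y_gold = 8.4699^0.34 ≈ 2.0677; c_gold = (1−0.34)·y_gold ≈ 1.3647.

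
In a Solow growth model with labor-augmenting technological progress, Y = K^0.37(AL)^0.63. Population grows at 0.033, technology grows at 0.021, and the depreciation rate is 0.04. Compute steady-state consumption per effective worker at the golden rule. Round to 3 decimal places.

c_gold ≈ 1.409

Break-even investment rate: n + g + δ = 0.033 + 0.021 + 0.04 = 0.094.
At the golden rule the marginal product of capital equals n+g+δ: 0.37·k^(0.37−1) = 0.094. Solving, k_gold = (0.37/0.094)^(1/0.63) ≈ 8.8016.
y_gold = 8.8016^0.37 ≈ 2.2361.
c_gold = y_gold − (n+g+δ)·k_gold = 2.2361 − 0.094·8.8016 ≈ 1.4087.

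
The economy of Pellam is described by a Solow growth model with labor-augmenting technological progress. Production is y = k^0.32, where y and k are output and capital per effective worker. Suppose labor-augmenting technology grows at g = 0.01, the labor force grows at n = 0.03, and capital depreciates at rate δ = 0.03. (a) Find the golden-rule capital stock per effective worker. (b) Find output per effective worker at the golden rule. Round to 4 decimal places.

(a) k_gold ≈ 9.3468; (b) y_gold ≈ 2.0446

n + g + δ = 0.03 + 0.01 + 0.03 = 0.07.
At the golden rule the marginal product of capital equals n+g+δ: 0.32·k^(0.32−1) = 0.07. Solving, k_gold = (0.32/0.07)^(1/0.68) ≈ 9.3468.
y_gold = 9.3468^0.32 ≈ 2.0446.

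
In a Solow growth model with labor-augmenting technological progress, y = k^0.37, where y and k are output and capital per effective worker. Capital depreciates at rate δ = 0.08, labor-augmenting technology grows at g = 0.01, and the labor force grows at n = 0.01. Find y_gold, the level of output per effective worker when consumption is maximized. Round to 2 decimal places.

Break-even investment rate: n + g + δ = 0.01 + 0.01 + 0.08 = 0.1.
At the golden rule the marginal product of capital equals n+g+δ: 0.37·k^(0.37−1) = 0.1. Solving, k_gold = (0.37/0.1)^(1/0.63) ≈ 7.9782.
Output: y_gold = k_gold^0.37 = 7.9782^0.37 ≈ 2.1563.

y_gold ≈ 2.16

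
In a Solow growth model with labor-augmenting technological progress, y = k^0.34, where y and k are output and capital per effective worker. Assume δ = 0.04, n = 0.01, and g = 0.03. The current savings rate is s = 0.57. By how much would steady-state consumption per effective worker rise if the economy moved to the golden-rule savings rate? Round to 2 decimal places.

Δc ≈ 0.21

Break-even investment rate: n + g + δ = 0.01 + 0.03 + 0.04 = 0.08.
Current steady state (s = 0.57): k* = (0.57/0.08)^(1/0.66) ≈ 19.5929, y* = 19.5929^0.34 ≈ 2.7499, c* = (1−0.57)·2.7499 ≈ 1.1824.
Golden rule sets MPK = n+g+δ: 0.34·k^(0.34−1) = 0.08, so k_gold = (0.34/0.08)^(1/0.66) ≈ 8.9558.
y_gold = 8.9558^0.34 ≈ 2.1072, c_gold = y_gold − 0.08·k_gold ≈ 1.3908.
Gain: Δc = 1.3908 − 1.1824 ≈ 0.2083.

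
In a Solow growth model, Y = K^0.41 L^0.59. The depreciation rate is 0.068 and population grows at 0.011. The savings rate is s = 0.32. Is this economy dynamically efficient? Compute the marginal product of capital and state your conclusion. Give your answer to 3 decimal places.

n + δ = 0.011 + 0.068 = 0.079.
Steady-state k*: s·k^0.41 = 0.079·k gives k* = (0.32/0.079)^(1/0.59) ≈ 10.7078.
MPK = 0.41·10.7078^(-0.59) ≈ 0.1012.
MPK > n+δ = 0.079, so the economy is dynamically efficient (under-saving).

dynamically efficient; MPK ≈ 0.101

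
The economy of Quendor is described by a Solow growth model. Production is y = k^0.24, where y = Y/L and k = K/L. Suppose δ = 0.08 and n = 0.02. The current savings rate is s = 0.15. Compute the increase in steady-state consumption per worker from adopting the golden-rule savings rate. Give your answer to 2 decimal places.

Δc ≈ 0.04

The effective depreciation rate is n + δ = 0.02 + 0.08 = 0.1.
Current steady state (s = 0.15): k* = (0.15/0.1)^(1/0.76) ≈ 1.7049, y* = 1.7049^0.24 ≈ 1.1366, c* = (1−0.15)·1.1366 ≈ 0.9661.
Golden rule sets MPK = n+δ: 0.24·k^(0.24−1) = 0.1, so k_gold = (0.24/0.1)^(1/0.76) ≈ 3.1643.
y_gold = 3.1643^0.24 ≈ 1.3185, c_gold = y_gold − 0.1·k_gold ≈ 1.0020.
Gain: Δc = 1.0020 − 0.9661 ≈ 0.0359.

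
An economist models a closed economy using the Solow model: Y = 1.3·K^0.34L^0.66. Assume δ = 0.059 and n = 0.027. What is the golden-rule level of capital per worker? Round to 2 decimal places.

k_gold ≈ 11.94

Break-even investment rate: n + δ = 0.027 + 0.059 = 0.086.
Setting f'(k) = n+δ gives 0.34·1.3·k^(0.34−1) = 0.086, hence k_gold = (0.34·1.3/0.086)^(1/0.66) ≈ 11.9442.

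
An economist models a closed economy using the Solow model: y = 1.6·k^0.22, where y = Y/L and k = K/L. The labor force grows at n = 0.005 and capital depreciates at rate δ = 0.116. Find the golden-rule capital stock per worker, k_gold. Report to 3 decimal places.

The effective depreciation rate is n + δ = 0.005 + 0.116 = 0.121.
Setting f'(k) = n+δ gives 0.22·1.6·k^(0.22−1) = 0.121, hence k_gold = (0.22·1.6/0.121)^(1/0.78) ≈ 3.9315.

k_gold ≈ 3.932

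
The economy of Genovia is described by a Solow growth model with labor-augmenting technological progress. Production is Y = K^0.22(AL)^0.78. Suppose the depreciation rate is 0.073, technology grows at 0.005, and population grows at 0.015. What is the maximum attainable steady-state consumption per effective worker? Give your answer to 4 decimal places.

c_gold ≈ 0.9944

Break-even investment rate: n + g + δ = 0.015 + 0.005 + 0.073 = 0.093.
Maximizing c = f(k) − (n+g+δ)·k gives f'(k) = n+g+δ, i.e. 0.22·k^(0.22−1) = 0.093, so k_gold = (0.22/0.093)^(1/0.78) ≈ 3.0159.
y_gold = 3.0159^0.22 ≈ 1.2749.
c_gold = y_gold − (n+g+δ)·k_gold = 1.2749 − 0.093·3.0159 ≈ 0.9944.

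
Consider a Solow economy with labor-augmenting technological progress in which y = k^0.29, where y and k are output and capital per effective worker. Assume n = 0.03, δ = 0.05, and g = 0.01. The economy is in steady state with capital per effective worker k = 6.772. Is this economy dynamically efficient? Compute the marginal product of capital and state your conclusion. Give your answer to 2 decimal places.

dynamically inefficient; MPK ≈ 0.07

n + g + δ = 0.03 + 0.01 + 0.05 = 0.09.
MPK = 0.29·k^(0.29−1) = 0.29·6.772^(-0.71) ≈ 0.0746.
MPK < 0.09, so the economy is dynamically inefficient (over-saving).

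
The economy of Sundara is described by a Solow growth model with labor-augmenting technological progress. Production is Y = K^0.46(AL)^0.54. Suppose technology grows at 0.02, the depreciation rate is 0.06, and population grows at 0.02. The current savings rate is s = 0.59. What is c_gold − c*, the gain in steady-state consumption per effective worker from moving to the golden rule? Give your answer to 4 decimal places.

Break-even investment rate: n + g + δ = 0.02 + 0.02 + 0.06 = 0.1.
Current steady state (s = 0.59): k* = (0.59/0.1)^(1/0.54) ≈ 26.7611, y* = 26.7611^0.46 ≈ 4.5358, c* = (1−0.59)·4.5358 ≈ 1.8597.
At the golden rule the marginal product of capital equals n+g+δ: 0.46·k^(0.46−1) = 0.1. Solving, k_gold = (0.46/0.1)^(1/0.54) ≈ 16.8783.
y_gold = 16.8783^0.46 ≈ 3.6692, c_gold = y_gold − 0.1·k_gold ≈ 1.9814.
Gain: Δc = 1.9814 − 1.8597 ≈ 0.1217.

Δc ≈ 0.1217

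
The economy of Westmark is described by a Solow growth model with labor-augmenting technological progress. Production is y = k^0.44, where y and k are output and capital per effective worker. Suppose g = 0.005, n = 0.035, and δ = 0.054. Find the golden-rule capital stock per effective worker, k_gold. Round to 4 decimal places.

The effective depreciation rate is n + g + δ = 0.035 + 0.005 + 0.054 = 0.094.
Setting f'(k) = n+g+δ gives 0.44·k^(0.44−1) = 0.094, hence k_gold = (0.44/0.094)^(1/0.56) ≈ 15.7401.

k_gold ≈ 15.7401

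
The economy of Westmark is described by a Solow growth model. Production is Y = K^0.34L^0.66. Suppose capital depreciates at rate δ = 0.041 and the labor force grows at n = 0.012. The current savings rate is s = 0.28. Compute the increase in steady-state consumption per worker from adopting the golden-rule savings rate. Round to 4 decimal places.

Capital per worker breaks even when investment replaces (n + δ)·k; here n + δ = 0.053.
Current steady state (s = 0.28): k* = (0.28/0.053)^(1/0.66) ≈ 12.4531, y* = 12.4531^0.34 ≈ 2.3572, c* = (1−0.28)·2.3572 ≈ 1.6972.
Maximizing c = f(k) − (n+δ)·k gives f'(k) = n+δ, i.e. 0.34·k^(0.34−1) = 0.053, so k_gold = (0.34/0.053)^(1/0.66) ≈ 16.7122.
y_gold = 16.7122^0.34 ≈ 2.6051, c_gold = y_gold − 0.053·k_gold ≈ 1.7194.
Gain: Δc = 1.7194 − 1.6972 ≈ 0.0222.

Δc ≈ 0.0222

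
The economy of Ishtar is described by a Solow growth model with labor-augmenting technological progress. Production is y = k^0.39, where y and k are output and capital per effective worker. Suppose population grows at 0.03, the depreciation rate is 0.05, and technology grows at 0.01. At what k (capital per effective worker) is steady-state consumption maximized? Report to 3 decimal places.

k_gold ≈ 11.065

Break-even investment rate: n + g + δ = 0.03 + 0.01 + 0.05 = 0.09.
Golden rule sets MPK = n+g+δ: 0.39·k^(0.39−1) = 0.09, so k_gold = (0.39/0.09)^(1/0.61) ≈ 11.0655.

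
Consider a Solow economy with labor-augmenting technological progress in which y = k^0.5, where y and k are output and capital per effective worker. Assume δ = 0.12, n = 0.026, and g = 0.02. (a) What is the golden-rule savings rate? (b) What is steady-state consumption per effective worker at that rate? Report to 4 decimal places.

(a) s_gold = 0.5000; (b) c_gold ≈ 1.5060

The effective depreciation rate is n + g + δ = 0.026 + 0.02 + 0.12 = 0.166.
For Cobb-Douglas, s_gold equals capital's share: s_gold = 0.5.
Maximizing c = f(k) − (n+g+δ)·k gives f'(k) = n+g+δ, i.e. 0.5·k^(0.5−1) = 0.166, so k_gold = (0.5/0.166)^(1/0.5) ≈ 9.0724.
y_gold = 9.0724^0.5 ≈ 3.0120; c_gold = (1−0.5)·y_gold ≈ 1.5060.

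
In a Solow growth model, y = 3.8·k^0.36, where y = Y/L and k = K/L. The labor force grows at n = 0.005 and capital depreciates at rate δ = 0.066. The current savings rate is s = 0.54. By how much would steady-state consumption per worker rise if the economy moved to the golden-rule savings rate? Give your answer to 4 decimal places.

Capital per worker breaks even when investment replaces (n + δ)·k; here n + δ = 0.071.
Current steady state (s = 0.54): k* = (0.54·3.8/0.071)^(1/0.64) ≈ 191.7282, y* = 3.8·191.7282^0.36 ≈ 25.2087, c* = (1−0.54)·25.2087 ≈ 11.5960.
Maximizing c = f(k) − (n+δ)·k gives f'(k) = n+δ, i.e. 0.36·3.8·k^(0.36−1) = 0.071, so k_gold = (0.36·3.8/0.071)^(1/0.64) ≈ 101.7521.
y_gold = 3.8·101.7521^0.36 ≈ 20.0678, c_gold = y_gold − 0.071·k_gold ≈ 12.8434.
Gain: Δc = 12.8434 − 11.5960 ≈ 1.2474.

Δc ≈ 1.2474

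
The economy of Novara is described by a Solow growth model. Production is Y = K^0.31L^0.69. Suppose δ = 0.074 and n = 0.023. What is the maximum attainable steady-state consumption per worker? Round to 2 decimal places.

Break-even investment rate: n + δ = 0.023 + 0.074 = 0.097.
Setting f'(k) = n+δ gives 0.31·k^(0.31−1) = 0.097, hence k_gold = (0.31/0.097)^(1/0.69) ≈ 5.3863.
y_gold = 5.3863^0.31 ≈ 1.6854.
c_gold = y_gold − (n+δ)·k_gold = 1.6854 − 0.097·5.3863 ≈ 1.1629.

c_gold ≈ 1.16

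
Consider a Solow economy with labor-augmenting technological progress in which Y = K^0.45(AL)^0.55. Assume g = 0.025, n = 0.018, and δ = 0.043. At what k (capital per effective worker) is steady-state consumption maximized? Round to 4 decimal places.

The effective depreciation rate is n + g + δ = 0.018 + 0.025 + 0.043 = 0.086.
Maximizing c = f(k) − (n+g+δ)·k gives f'(k) = n+g+δ, i.e. 0.45·k^(0.45−1) = 0.086, so k_gold = (0.45/0.086)^(1/0.55) ≈ 20.2653.

k_gold ≈ 20.2653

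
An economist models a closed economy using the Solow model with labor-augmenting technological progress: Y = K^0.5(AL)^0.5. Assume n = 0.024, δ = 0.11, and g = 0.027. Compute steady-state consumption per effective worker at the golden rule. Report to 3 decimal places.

Capital per effective worker breaks even when investment replaces (n + g + δ)·k; here n + g + δ = 0.161.
Setting f'(k) = n+g+δ gives 0.5·k^(0.5−1) = 0.161, hence k_gold = (0.5/0.161)^(1/0.5) ≈ 9.6447.
y_gold = 9.6447^0.5 ≈ 3.1056.
c_gold = y_gold − (n+g+δ)·k_gold = 3.1056 − 0.161·9.6447 ≈ 1.5528.

c_gold ≈ 1.553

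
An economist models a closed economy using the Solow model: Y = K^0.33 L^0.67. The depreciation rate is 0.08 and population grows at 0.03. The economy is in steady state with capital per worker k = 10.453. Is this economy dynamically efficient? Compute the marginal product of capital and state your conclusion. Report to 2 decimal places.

Break-even investment rate: n + δ = 0.03 + 0.08 = 0.11.
MPK = 0.33·k^(0.33−1) = 0.33·10.453^(-0.67) ≈ 0.0685.
MPK < 0.11, so the economy is dynamically inefficient (over-saving).

dynamically inefficient; MPK ≈ 0.07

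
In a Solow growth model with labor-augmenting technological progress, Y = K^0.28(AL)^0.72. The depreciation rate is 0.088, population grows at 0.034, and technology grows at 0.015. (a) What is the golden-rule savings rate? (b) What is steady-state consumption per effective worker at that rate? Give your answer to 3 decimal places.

Break-even investment rate: n + g + δ = 0.034 + 0.015 + 0.088 = 0.137.
For Cobb-Douglas, s_gold equals capital's share: s_gold = 0.28.
Setting f'(k) = n+g+δ gives 0.28·k^(0.28−1) = 0.137, hence k_gold = (0.28/0.137)^(1/0.72) ≈ 2.6988.
y_gold = 2.6988^0.28 ≈ 1.3205; c_gold = (1−0.28)·y_gold ≈ 0.9507.

(a) s_gold = 0.280; (b) c_gold ≈ 0.951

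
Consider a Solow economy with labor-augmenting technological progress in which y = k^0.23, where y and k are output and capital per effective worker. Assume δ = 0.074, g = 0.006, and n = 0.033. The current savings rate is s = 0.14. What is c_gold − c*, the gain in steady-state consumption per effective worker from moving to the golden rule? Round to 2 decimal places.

Δc ≈ 0.04

Break-even investment rate: n + g + δ = 0.033 + 0.006 + 0.074 = 0.113.
Current steady state (s = 0.14): k* = (0.14/0.113)^(1/0.77) ≈ 1.3208, y* = 1.3208^0.23 ≈ 1.0661, c* = (1−0.14)·1.0661 ≈ 0.9168.
At the golden rule the marginal product of capital equals n+g+δ: 0.23·k^(0.23−1) = 0.113. Solving, k_gold = (0.23/0.113)^(1/0.77) ≈ 2.5168.
y_gold = 2.5168^0.23 ≈ 1.2365, c_gold = y_gold − 0.113·k_gold ≈ 0.9521.
Gain: Δc = 0.9521 − 0.9168 ≈ 0.0353.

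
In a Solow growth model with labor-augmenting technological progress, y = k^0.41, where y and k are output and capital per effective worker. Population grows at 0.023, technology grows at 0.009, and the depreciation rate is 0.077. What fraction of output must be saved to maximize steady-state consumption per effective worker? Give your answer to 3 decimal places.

s_gold = 0.410

Capital per effective worker breaks even when investment replaces (n + g + δ)·k; here n + g + δ = 0.109.
At the golden rule MPK = n+g+δ, and in any Cobb-Douglas steady state s = (n+g+δ)·k/y = MPK·k/y = capital's share 0.41.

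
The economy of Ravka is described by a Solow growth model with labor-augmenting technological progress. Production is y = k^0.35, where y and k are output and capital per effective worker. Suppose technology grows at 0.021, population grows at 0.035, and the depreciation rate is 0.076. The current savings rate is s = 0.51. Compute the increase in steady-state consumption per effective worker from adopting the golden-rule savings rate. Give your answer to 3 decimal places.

Δc ≈ 0.084

n + g + δ = 0.035 + 0.021 + 0.076 = 0.132.
Current steady state (s = 0.51): k* = (0.51/0.132)^(1/0.65) ≈ 7.9997, y* = 7.9997^0.35 ≈ 2.0705, c* = (1−0.51)·2.0705 ≈ 1.0145.
Maximizing c = f(k) − (n+g+δ)·k gives f'(k) = n+g+δ, i.e. 0.35·k^(0.35−1) = 0.132, so k_gold = (0.35/0.132)^(1/0.65) ≈ 4.4826.
y_gold = 4.4826^0.35 ≈ 1.6906, c_gold = y_gold − 0.132·k_gold ≈ 1.0989.
Gain: Δc = 1.0989 − 1.0145 ≈ 0.0843.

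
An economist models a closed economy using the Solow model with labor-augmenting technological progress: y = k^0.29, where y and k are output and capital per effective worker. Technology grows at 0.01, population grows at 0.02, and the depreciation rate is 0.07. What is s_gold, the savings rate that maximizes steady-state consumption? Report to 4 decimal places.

s_gold = 0.2900

The effective depreciation rate is n + g + δ = 0.02 + 0.01 + 0.07 = 0.1.
At the golden rule MPK = n+g+δ, and in any Cobb-Douglas steady state s = (n+g+δ)·k/y = MPK·k/y = capital's share 0.29.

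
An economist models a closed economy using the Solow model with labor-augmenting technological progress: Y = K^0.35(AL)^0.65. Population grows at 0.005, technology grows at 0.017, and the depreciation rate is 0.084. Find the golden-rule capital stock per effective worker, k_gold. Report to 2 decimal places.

The effective depreciation rate is n + g + δ = 0.005 + 0.017 + 0.084 = 0.106.
At the golden rule the marginal product of capital equals n+g+δ: 0.35·k^(0.35−1) = 0.106. Solving, k_gold = (0.35/0.106)^(1/0.65) ≈ 6.2820.

k_gold ≈ 6.28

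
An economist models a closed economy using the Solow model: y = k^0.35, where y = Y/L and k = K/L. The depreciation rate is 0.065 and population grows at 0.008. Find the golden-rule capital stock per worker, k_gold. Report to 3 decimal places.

k_gold ≈ 11.151

Break-even investment rate: n + δ = 0.008 + 0.065 = 0.073.
Golden rule sets MPK = n+δ: 0.35·k^(0.35−1) = 0.073, so k_gold = (0.35/0.073)^(1/0.65) ≈ 11.1507.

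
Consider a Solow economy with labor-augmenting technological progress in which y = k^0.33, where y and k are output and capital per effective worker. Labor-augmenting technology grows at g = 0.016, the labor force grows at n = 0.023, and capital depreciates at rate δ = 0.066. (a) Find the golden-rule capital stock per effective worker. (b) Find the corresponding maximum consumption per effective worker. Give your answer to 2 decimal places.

Break-even investment rate: n + g + δ = 0.023 + 0.016 + 0.066 = 0.105.
Setting f'(k) = n+g+δ gives 0.33·k^(0.33−1) = 0.105, hence k_gold = (0.33/0.105)^(1/0.67) ≈ 5.5243.
y_gold = 5.5243^0.33 ≈ 1.7577; c_gold = y_gold − 0.105·k_gold ≈ 1.1777.

(a) k_gold ≈ 5.52; (b) c_gold ≈ 1.18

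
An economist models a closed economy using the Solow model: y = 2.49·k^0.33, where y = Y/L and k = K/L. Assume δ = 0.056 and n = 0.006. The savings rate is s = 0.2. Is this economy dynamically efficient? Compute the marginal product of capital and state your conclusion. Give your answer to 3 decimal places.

The effective depreciation rate is n + δ = 0.006 + 0.056 = 0.062.
Steady-state k*: s·A·k^0.33 = 0.062·k gives k* = (0.2·2.49/0.062)^(1/0.67) ≈ 22.4132.
MPK = 0.33·2.49·22.4132^(-0.67) ≈ 0.1023.
MPK > n+δ = 0.062, so the economy is dynamically efficient (under-saving).

dynamically efficient; MPK ≈ 0.102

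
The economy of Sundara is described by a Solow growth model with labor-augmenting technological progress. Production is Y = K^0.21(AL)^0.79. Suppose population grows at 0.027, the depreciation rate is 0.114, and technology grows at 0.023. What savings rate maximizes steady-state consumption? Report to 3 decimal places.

s_gold = 0.210

Break-even investment rate: n + g + δ = 0.027 + 0.023 + 0.114 = 0.164.
At the golden rule MPK = n+g+δ, and in any Cobb-Douglas steady state s = (n+g+δ)·k/y = MPK·k/y = capital's share 0.21.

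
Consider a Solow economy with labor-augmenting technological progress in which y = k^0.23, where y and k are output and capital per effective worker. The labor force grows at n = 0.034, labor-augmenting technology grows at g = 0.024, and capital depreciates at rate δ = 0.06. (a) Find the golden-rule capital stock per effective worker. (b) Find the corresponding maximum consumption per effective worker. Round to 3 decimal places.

(a) k_gold ≈ 2.379; (b) c_gold ≈ 0.940

Capital per effective worker breaks even when investment replaces (n + g + δ)·k; here n + g + δ = 0.118.
At the golden rule the marginal product of capital equals n+g+δ: 0.23·k^(0.23−1) = 0.118. Solving, k_gold = (0.23/0.118)^(1/0.77) ≈ 2.3792.
y_gold = 2.3792^0.23 ≈ 1.2206; c_gold = y_gold − 0.118·k_gold ≈ 0.9399.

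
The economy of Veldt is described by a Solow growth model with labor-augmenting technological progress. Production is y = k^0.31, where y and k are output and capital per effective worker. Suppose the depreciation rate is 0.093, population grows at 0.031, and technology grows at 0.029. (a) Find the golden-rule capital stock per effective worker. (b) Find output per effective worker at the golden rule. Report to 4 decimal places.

The effective depreciation rate is n + g + δ = 0.031 + 0.029 + 0.093 = 0.153.
At the golden rule the marginal product of capital equals n+g+δ: 0.31·k^(0.31−1) = 0.153. Solving, k_gold = (0.31/0.153)^(1/0.69) ≈ 2.7826.
y_gold = 2.7826^0.31 ≈ 1.3733.

(a) k_gold ≈ 2.7826; (b) y_gold ≈ 1.3733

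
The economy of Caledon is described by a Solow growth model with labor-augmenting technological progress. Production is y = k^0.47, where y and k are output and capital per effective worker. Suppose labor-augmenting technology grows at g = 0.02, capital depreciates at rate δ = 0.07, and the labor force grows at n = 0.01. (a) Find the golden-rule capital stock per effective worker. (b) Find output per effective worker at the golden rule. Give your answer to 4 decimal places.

(a) k_gold ≈ 18.5400; (b) y_gold ≈ 3.9447

Break-even investment rate: n + g + δ = 0.01 + 0.02 + 0.07 = 0.1.
Maximizing c = f(k) − (n+g+δ)·k gives f'(k) = n+g+δ, i.e. 0.47·k^(0.47−1) = 0.1, so k_gold = (0.47/0.1)^(1/0.53) ≈ 18.5400.
y_gold = 18.5400^0.47 ≈ 3.9447.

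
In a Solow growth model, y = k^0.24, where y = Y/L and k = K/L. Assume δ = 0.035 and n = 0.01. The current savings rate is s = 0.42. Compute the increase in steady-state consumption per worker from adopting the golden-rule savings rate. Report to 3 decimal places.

Δc ≈ 0.115

The effective depreciation rate is n + δ = 0.01 + 0.035 = 0.045.
Current steady state (s = 0.42): k* = (0.42/0.045)^(1/0.76) ≈ 18.8958, y* = 18.8958^0.24 ≈ 2.0245, c* = (1−0.42)·2.0245 ≈ 1.1742.
At the golden rule the marginal product of capital equals n+δ: 0.24·k^(0.24−1) = 0.045. Solving, k_gold = (0.24/0.045)^(1/0.76) ≈ 9.0485.
y_gold = 9.0485^0.24 ≈ 1.6966, c_gold = y_gold − 0.045·k_gold ≈ 1.2894.
Gain: Δc = 1.2894 − 1.1742 ≈ 0.1152.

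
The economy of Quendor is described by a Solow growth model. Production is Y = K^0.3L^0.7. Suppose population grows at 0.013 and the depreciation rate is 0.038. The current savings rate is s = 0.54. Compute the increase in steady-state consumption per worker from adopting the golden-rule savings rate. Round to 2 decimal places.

Δc ≈ 0.23

The effective depreciation rate is n + δ = 0.013 + 0.038 = 0.051.
Current steady state (s = 0.54): k* = (0.54/0.051)^(1/0.7) ≈ 29.1094, y* = 29.1094^0.3 ≈ 2.7492, c* = (1−0.54)·2.7492 ≈ 1.2646.
Maximizing c = f(k) − (n+δ)·k gives f'(k) = n+δ, i.e. 0.3·k^(0.3−1) = 0.051, so k_gold = (0.3/0.051)^(1/0.7) ≈ 12.5707.
y_gold = 12.5707^0.3 ≈ 2.1370, c_gold = y_gold − 0.051·k_gold ≈ 1.4959.
Gain: Δc = 1.4959 − 1.2646 ≈ 0.2313.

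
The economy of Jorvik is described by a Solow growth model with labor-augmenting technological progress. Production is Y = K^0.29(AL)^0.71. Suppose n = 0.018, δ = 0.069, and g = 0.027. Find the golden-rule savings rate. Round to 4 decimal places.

s_gold = 0.2900

Capital per effective worker breaks even when investment replaces (n + g + δ)·k; here n + g + δ = 0.114.
At the golden rule MPK = n+g+δ, and in any Cobb-Douglas steady state s = (n+g+δ)·k/y = MPK·k/y = capital's share 0.29.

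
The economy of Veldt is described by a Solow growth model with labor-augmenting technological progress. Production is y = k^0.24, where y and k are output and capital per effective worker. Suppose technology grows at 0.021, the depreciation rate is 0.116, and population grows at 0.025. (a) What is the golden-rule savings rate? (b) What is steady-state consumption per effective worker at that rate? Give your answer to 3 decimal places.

Break-even investment rate: n + g + δ = 0.025 + 0.021 + 0.116 = 0.162.
For Cobb-Douglas, s_gold equals capital's share: s_gold = 0.24.
Setting f'(k) = n+g+δ gives 0.24·k^(0.24−1) = 0.162, hence k_gold = (0.24/0.162)^(1/0.76) ≈ 1.6773.
y_gold = 1.6773^0.24 ≈ 1.1322; c_gold = (1−0.24)·y_gold ≈ 0.8604.

(a) s_gold = 0.240; (b) c_gold ≈ 0.860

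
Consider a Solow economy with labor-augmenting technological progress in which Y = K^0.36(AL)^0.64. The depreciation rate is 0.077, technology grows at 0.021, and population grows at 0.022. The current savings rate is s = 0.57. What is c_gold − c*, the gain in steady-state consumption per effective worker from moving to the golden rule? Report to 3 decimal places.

Break-even investment rate: n + g + δ = 0.022 + 0.021 + 0.077 = 0.12.
Current steady state (s = 0.57): k* = (0.57/0.12)^(1/0.64) ≈ 11.4113, y* = 11.4113^0.36 ≈ 2.4024, c* = (1−0.57)·2.4024 ≈ 1.0330.
Setting f'(k) = n+g+δ gives 0.36·k^(0.36−1) = 0.12, hence k_gold = (0.36/0.12)^(1/0.64) ≈ 5.5655.
y_gold = 5.5655^0.36 ≈ 1.8552, c_gold = y_gold − 0.12·k_gold ≈ 1.1873.
Gain: Δc = 1.1873 − 1.0330 ≈ 0.1543.

Δc ≈ 0.154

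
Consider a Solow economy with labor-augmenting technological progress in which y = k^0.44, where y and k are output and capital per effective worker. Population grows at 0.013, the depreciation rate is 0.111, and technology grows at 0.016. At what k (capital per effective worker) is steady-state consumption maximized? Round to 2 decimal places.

The effective depreciation rate is n + g + δ = 0.013 + 0.016 + 0.111 = 0.14.
Maximizing c = f(k) − (n+g+δ)·k gives f'(k) = n+g+δ, i.e. 0.44·k^(0.44−1) = 0.14, so k_gold = (0.44/0.14)^(1/0.56) ≈ 7.7282.

k_gold ≈ 7.73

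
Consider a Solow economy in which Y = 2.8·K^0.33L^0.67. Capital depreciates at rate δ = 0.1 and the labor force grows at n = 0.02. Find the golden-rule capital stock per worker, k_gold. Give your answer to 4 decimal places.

k_gold ≈ 21.0436

n + δ = 0.02 + 0.1 = 0.12.
At the golden rule the marginal product of capital equals n+δ: 0.33·2.8·k^(0.33−1) = 0.12. Solving, k_gold = (0.33·2.8/0.12)^(1/0.67) ≈ 21.0436.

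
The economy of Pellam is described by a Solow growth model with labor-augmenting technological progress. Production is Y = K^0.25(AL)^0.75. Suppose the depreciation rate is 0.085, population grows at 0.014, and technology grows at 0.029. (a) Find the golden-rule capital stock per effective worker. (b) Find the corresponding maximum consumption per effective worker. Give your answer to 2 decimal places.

(a) k_gold ≈ 2.44; (b) c_gold ≈ 0.94

Break-even investment rate: n + g + δ = 0.014 + 0.029 + 0.085 = 0.128.
At the golden rule the marginal product of capital equals n+g+δ: 0.25·k^(0.25−1) = 0.128. Solving, k_gold = (0.25/0.128)^(1/0.75) ≈ 2.4414.
y_gold = 2.4414^0.25 ≈ 1.2500; c_gold = y_gold − 0.128·k_gold ≈ 0.9375.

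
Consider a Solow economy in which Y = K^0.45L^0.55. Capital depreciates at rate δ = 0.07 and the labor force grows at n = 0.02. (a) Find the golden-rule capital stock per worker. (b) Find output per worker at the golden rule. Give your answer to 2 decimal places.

Capital per worker breaks even when investment replaces (n + δ)·k; here n + δ = 0.09.
Golden rule sets MPK = n+δ: 0.45·k^(0.45−1) = 0.09, so k_gold = (0.45/0.09)^(1/0.55) ≈ 18.6575.
y_gold = 18.6575^0.45 ≈ 3.7315.

(a) k_gold ≈ 18.66; (b) y_gold ≈ 3.73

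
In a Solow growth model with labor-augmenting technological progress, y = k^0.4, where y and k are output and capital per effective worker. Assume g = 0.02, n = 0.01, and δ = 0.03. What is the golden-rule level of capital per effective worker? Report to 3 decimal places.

The effective depreciation rate is n + g + δ = 0.01 + 0.02 + 0.03 = 0.06.
Setting f'(k) = n+g+δ gives 0.4·k^(0.4−1) = 0.06, hence k_gold = (0.4/0.06)^(1/0.6) ≈ 23.6146.

k_gold ≈ 23.615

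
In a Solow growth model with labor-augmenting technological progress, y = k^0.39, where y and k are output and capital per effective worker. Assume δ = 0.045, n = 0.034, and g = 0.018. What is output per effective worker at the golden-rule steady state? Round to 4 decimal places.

y_gold ≈ 2.4342

n + g + δ = 0.034 + 0.018 + 0.045 = 0.097.
At the golden rule the marginal product of capital equals n+g+δ: 0.39·k^(0.39−1) = 0.097. Solving, k_gold = (0.39/0.097)^(1/0.61) ≈ 9.7869.
Output: y_gold = k_gold^0.39 = 9.7869^0.39 ≈ 2.4342.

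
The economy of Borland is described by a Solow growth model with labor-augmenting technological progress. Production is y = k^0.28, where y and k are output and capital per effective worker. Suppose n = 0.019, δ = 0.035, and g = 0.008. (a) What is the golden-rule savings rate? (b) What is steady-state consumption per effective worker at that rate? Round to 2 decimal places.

Capital per effective worker breaks even when investment replaces (n + g + δ)·k; here n + g + δ = 0.062.
For Cobb-Douglas, s_gold equals capital's share: s_gold = 0.28.
Golden rule sets MPK = n+g+δ: 0.28·k^(0.28−1) = 0.062, so k_gold = (0.28/0.062)^(1/0.72) ≈ 8.1170.
y_gold = 8.1170^0.28 ≈ 1.7973; c_gold = (1−0.28)·y_gold ≈ 1.2941.

(a) s_gold = 0.28; (b) c_gold ≈ 1.29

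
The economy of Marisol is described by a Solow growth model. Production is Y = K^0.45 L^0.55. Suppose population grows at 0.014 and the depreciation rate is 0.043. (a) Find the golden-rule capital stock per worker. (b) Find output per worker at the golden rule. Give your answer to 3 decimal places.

The effective depreciation rate is n + δ = 0.014 + 0.043 = 0.057.
Setting f'(k) = n+δ gives 0.45·k^(0.45−1) = 0.057, hence k_gold = (0.45/0.057)^(1/0.55) ≈ 42.8078.
y_gold = 42.8078^0.45 ≈ 5.4223.

(a) k_gold ≈ 42.808; (b) y_gold ≈ 5.422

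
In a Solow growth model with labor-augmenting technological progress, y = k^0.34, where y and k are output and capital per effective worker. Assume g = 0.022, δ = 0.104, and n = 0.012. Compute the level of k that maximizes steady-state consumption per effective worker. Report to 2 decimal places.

k_gold ≈ 3.92

n + g + δ = 0.012 + 0.022 + 0.104 = 0.138.
Golden rule sets MPK = n+g+δ: 0.34·k^(0.34−1) = 0.138, so k_gold = (0.34/0.138)^(1/0.66) ≈ 3.9204.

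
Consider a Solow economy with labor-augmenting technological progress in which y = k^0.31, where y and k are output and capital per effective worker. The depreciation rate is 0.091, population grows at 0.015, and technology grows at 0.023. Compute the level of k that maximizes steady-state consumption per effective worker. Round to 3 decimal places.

Capital per effective worker breaks even when investment replaces (n + g + δ)·k; here n + g + δ = 0.129.
Golden rule sets MPK = n+g+δ: 0.31·k^(0.31−1) = 0.129, so k_gold = (0.31/0.129)^(1/0.69) ≈ 3.5632.

k_gold ≈ 3.563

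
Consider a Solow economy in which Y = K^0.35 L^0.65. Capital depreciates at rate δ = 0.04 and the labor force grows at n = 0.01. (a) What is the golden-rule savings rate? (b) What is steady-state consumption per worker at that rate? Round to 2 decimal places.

(a) s_gold = 0.35; (b) c_gold ≈ 1.85

The effective depreciation rate is n + δ = 0.01 + 0.04 = 0.05.
For Cobb-Douglas, s_gold equals capital's share: s_gold = 0.35.
Golden rule sets MPK = n+δ: 0.35·k^(0.35−1) = 0.05, so k_gold = (0.35/0.05)^(1/0.65) ≈ 19.9596.
y_gold = 19.9596^0.35 ≈ 2.8514; c_gold = (1−0.35)·y_gold ≈ 1.8534.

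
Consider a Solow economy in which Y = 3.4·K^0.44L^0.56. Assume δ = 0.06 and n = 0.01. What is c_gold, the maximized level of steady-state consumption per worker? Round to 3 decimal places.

n + δ = 0.01 + 0.06 = 0.07.
Golden rule sets MPK = n+δ: 0.44·3.4·k^(0.44−1) = 0.07, so k_gold = (0.44·3.4/0.07)^(1/0.56) ≈ 236.9751.
y_gold = 3.4·236.9751^0.44 ≈ 37.7006.
c_gold = y_gold − (n+δ)·k_gold = 37.7006 − 0.07·236.9751 ≈ 21.1123.

c_gold ≈ 21.112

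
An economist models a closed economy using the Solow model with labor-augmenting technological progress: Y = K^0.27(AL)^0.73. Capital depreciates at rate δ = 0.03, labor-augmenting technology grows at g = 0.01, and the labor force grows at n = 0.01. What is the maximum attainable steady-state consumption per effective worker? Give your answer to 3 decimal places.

c_gold ≈ 1.362

n + g + δ = 0.01 + 0.01 + 0.03 = 0.05.
Setting f'(k) = n+g+δ gives 0.27·k^(0.27−1) = 0.05, hence k_gold = (0.27/0.05)^(1/0.73) ≈ 10.0758.
y_gold = 10.0758^0.27 ≈ 1.8659.
c_gold = y_gold − (n+g+δ)·k_gold = 1.8659 − 0.05·10.0758 ≈ 1.3621.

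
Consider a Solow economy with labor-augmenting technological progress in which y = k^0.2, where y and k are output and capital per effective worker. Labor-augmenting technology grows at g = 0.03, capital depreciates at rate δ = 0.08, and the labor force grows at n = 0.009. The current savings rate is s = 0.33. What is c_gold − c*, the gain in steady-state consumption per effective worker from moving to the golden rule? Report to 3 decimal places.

Capital per effective worker breaks even when investment replaces (n + g + δ)·k; here n + g + δ = 0.119.
Current steady state (s = 0.33): k* = (0.33/0.119)^(1/0.8) ≈ 3.5786, y* = 3.5786^0.2 ≈ 1.2905, c* = (1−0.33)·1.2905 ≈ 0.8646.
At the golden rule the marginal product of capital equals n+g+δ: 0.2·k^(0.2−1) = 0.119. Solving, k_gold = (0.2/0.119)^(1/0.8) ≈ 1.9136.
y_gold = 1.9136^0.2 ≈ 1.1386, c_gold = y_gold − 0.119·k_gold ≈ 0.9109.
Gain: Δc = 0.9109 − 0.8646 ≈ 0.0463.

Δc ≈ 0.046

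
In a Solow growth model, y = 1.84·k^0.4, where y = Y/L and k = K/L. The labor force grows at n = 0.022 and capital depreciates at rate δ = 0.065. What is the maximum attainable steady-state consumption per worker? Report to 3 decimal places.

c_gold ≈ 4.584

Capital per worker breaks even when investment replaces (n + δ)·k; here n + δ = 0.087.
Setting f'(k) = n+δ gives 0.4·1.84·k^(0.4−1) = 0.087, hence k_gold = (0.4·1.84/0.087)^(1/0.6) ≈ 35.1235.
y_gold = 1.84·35.1235^0.4 ≈ 7.6394.
c_gold = y_gold − (n+δ)·k_gold = 7.6394 − 0.087·35.1235 ≈ 4.5836.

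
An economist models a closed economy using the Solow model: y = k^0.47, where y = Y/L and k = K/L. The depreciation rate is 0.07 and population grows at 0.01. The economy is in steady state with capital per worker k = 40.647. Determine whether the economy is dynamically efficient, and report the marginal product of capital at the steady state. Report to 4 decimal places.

Capital per worker breaks even when investment replaces (n + δ)·k; here n + δ = 0.08.
MPK = 0.47·k^(0.47−1) = 0.47·40.647^(-0.53) ≈ 0.0660.
MPK < 0.08, so the economy is dynamically inefficient (over-saving).

dynamically inefficient; MPK ≈ 0.0660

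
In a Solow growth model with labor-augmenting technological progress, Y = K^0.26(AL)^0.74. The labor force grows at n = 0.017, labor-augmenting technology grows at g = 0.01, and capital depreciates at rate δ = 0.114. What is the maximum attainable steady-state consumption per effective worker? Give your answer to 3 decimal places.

Break-even investment rate: n + g + δ = 0.017 + 0.01 + 0.114 = 0.141.
At the golden rule the marginal product of capital equals n+g+δ: 0.26·k^(0.26−1) = 0.141. Solving, k_gold = (0.26/0.141)^(1/0.74) ≈ 2.2863.
y_gold = 2.2863^0.26 ≈ 1.2399.
c_gold = y_gold − (n+g+δ)·k_gold = 1.2399 − 0.141·2.2863 ≈ 0.9175.

c_gold ≈ 0.917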